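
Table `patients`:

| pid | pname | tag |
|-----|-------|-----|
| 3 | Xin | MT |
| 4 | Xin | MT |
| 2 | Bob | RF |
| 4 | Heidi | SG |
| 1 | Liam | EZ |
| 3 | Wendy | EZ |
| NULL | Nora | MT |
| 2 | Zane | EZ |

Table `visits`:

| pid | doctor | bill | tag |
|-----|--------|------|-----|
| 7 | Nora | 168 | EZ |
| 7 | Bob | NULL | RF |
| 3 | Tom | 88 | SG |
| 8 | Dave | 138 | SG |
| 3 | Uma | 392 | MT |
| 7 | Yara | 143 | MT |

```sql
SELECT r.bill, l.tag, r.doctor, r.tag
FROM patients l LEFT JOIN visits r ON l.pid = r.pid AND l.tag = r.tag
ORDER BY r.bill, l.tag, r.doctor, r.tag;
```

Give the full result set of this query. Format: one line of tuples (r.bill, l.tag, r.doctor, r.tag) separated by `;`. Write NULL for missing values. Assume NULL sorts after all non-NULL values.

(392, MT, Uma, MT); (NULL, EZ, NULL, NULL); (NULL, EZ, NULL, NULL); (NULL, EZ, NULL, NULL); (NULL, MT, NULL, NULL); (NULL, MT, NULL, NULL); (NULL, RF, NULL, NULL); (NULL, SG, NULL, NULL)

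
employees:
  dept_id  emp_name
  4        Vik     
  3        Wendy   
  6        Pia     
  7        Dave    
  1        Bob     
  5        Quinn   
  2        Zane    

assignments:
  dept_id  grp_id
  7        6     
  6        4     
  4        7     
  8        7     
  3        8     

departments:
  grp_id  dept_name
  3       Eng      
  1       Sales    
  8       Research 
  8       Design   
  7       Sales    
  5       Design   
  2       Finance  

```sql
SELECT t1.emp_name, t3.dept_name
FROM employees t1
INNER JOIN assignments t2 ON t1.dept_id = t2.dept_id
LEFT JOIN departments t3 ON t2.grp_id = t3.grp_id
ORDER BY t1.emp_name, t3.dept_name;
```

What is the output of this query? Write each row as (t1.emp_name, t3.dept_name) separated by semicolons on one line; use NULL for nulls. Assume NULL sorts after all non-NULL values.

Joins associate left-to-right: employees INNER JOIN assignments on dept_id gives 4 intermediate row(s).
Then LEFT JOIN `departments t3` on grp_id: each of those 4 rows is kept; rows whose t2.grp_id has no match in t3 get NULL for t3's columns.

(Dave, NULL); (Pia, NULL); (Vik, Sales); (Wendy, Design); (Wendy, Research)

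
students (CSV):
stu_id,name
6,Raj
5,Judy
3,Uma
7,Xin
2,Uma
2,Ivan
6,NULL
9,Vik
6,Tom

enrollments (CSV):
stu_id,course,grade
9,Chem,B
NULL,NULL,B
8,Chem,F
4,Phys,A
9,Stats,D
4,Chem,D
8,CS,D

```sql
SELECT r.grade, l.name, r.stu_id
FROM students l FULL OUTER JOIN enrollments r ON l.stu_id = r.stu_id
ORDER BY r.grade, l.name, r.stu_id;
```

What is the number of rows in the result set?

FULL OUTER JOIN keeps every row from both sides; unmatched rows get NULL for the other side's columns.
Matching on l.stu_id = r.stu_id. A NULL in a compared column never satisfies the condition.
- stu_id=6: no r row matches, row kept with r columns NULL.
- stu_id=5: no r row matches, row kept with r columns NULL.
- stu_id=3: no r row matches, row kept with r columns NULL.
- stu_id=7: no r row matches, row kept with r columns NULL.
- stu_id=2: no r row matches, row kept with r columns NULL.
- stu_id=2: no r row matches, row kept with r columns NULL.
- stu_id=6: no r row matches, row kept with r columns NULL.
- stu_id=9: 2 matching r row(s), so 2 row(s) emitted.
- stu_id=6: no r row matches, row kept with r columns NULL.
- plus 5 unmatched r row(s), each kept with NULL l columns.
Total: 2 matched + 13 padded = 15 rows.

15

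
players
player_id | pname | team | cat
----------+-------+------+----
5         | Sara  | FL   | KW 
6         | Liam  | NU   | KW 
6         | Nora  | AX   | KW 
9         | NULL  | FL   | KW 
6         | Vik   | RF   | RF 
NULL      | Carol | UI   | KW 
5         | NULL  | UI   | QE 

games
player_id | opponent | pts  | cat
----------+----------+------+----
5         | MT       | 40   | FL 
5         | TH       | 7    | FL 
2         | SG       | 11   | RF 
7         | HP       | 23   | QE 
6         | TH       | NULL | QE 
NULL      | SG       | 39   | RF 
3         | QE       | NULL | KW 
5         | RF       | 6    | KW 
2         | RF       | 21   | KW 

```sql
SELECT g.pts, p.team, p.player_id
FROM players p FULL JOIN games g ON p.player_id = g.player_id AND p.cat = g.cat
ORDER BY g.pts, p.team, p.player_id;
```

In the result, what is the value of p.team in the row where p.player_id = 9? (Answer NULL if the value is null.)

FL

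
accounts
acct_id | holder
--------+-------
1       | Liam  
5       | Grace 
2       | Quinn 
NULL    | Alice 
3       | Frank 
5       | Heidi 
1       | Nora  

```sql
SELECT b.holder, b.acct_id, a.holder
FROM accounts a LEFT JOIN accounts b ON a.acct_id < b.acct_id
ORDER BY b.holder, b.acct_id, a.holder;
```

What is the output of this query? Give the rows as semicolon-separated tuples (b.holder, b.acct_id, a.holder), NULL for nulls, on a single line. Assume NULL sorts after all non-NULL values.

(Frank, 3, Liam); (Frank, 3, Nora); (Frank, 3, Quinn); (Grace, 5, Frank); (Grace, 5, Liam); (Grace, 5, Nora); (Grace, 5, Quinn); (Heidi, 5, Frank); (Heidi, 5, Liam); (Heidi, 5, Nora); (Heidi, 5, Quinn); (Quinn, 2, Liam); (Quinn, 2, Nora); (NULL, NULL, Alice); (NULL, NULL, Grace); (NULL, NULL, Heidi)

LEFT JOIN keeps every row from `accounts a`; unmatched rows get NULL for `accounts b`'s columns.
Matching on a.acct_id < b.acct_id. A NULL in a compared column never satisfies the condition.
- a row (acct_id=1): matches 4 b row(s) → 4 output row(s).
- a row (acct_id=5): no match → kept, b columns NULL.
- a row (acct_id=2): matches 3 b row(s) → 3 output row(s).
- a row (acct_id=NULL): no match → kept, b columns NULL.
- a row (acct_id=3): matches 2 b row(s) → 2 output row(s).
- a row (acct_id=5): no match → kept, b columns NULL.
- a row (acct_id=1): matches 4 b row(s) → 4 output row(s).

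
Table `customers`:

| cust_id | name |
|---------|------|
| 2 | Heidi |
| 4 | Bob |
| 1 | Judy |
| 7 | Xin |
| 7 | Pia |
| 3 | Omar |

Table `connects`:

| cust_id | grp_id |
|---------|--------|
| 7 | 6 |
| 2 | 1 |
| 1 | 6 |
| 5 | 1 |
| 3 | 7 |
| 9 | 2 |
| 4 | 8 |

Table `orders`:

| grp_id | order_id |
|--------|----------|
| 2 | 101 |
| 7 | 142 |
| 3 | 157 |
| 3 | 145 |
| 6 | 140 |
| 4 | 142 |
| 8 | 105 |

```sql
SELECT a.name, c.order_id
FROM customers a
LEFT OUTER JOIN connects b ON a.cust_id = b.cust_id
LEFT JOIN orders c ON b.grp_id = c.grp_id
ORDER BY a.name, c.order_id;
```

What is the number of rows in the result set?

6

Step 1 — a LEFT JOIN b on cust_id → 6 row(s).
Then LEFT JOIN `orders c` on grp_id: each of those 6 rows is kept; rows whose b.grp_id has no match in c get NULL for c's columns.
Result: 6 row(s).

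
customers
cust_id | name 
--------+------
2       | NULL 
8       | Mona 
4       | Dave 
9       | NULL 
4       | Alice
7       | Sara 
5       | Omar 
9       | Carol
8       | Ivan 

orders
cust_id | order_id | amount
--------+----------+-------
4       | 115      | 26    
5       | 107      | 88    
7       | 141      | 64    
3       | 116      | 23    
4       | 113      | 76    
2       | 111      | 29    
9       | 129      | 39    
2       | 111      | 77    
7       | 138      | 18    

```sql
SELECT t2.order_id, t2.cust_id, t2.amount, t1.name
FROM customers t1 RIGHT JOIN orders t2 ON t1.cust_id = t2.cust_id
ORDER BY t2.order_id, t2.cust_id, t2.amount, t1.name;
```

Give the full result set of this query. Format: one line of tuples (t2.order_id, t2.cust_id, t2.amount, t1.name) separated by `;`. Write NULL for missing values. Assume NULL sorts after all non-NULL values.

RIGHT JOIN keeps every row from `orders`; unmatched rows get NULL for `customers`'s columns.
Matching on t1.cust_id = t2.cust_id.
- t1 (cust_id=2) pairs with 2 row(s) of t2.
- t1 (cust_id=8) has no partner in t2.
- t1 (cust_id=4) pairs with 2 row(s) of t2.
- t1 (cust_id=9) pairs with 1 row(s) of t2.
- t1 (cust_id=4) pairs with 2 row(s) of t2.
- t1 (cust_id=7) pairs with 2 row(s) of t2.
- t1 (cust_id=5) pairs with 1 row(s) of t2.
- t1 (cust_id=9) pairs with 1 row(s) of t2.
- t1 (cust_id=8) has no partner in t2.
- 1 row(s) from t2 found no t1 partner → padded with NULL.

(107, 5, 88, Omar); (111, 2, 29, NULL); (111, 2, 77, NULL); (113, 4, 76, Alice); (113, 4, 76, Dave); (115, 4, 26, Alice); (115, 4, 26, Dave); (116, 3, 23, NULL); (129, 9, 39, Carol); (129, 9, 39, NULL); (138, 7, 18, Sara); (141, 7, 64, Sara)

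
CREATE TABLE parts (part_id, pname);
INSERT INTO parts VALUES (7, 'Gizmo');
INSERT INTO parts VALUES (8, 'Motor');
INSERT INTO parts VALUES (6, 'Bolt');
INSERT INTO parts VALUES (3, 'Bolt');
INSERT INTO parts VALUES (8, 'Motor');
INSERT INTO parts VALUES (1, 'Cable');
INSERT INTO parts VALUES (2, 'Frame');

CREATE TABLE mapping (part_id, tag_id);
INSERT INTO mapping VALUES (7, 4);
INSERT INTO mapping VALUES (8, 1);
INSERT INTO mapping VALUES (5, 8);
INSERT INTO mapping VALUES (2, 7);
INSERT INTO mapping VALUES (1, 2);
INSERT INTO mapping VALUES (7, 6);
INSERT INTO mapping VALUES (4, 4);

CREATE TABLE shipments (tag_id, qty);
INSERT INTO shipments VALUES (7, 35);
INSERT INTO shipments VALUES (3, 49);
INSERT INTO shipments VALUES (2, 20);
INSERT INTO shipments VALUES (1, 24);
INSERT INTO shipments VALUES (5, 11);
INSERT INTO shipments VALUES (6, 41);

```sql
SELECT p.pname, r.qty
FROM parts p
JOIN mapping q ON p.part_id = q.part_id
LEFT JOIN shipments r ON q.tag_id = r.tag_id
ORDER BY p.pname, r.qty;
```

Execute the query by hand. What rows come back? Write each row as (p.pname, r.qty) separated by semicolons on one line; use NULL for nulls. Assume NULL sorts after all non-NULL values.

(Cable, 20); (Frame, 35); (Gizmo, 41); (Gizmo, NULL); (Motor, 24); (Motor, 24)

Joins associate left-to-right: parts INNER JOIN mapping on part_id gives 6 intermediate row(s).
Then LEFT JOIN `shipments r` on tag_id: each of those 6 rows is kept; rows whose q.tag_id has no match in r get NULL for r's columns.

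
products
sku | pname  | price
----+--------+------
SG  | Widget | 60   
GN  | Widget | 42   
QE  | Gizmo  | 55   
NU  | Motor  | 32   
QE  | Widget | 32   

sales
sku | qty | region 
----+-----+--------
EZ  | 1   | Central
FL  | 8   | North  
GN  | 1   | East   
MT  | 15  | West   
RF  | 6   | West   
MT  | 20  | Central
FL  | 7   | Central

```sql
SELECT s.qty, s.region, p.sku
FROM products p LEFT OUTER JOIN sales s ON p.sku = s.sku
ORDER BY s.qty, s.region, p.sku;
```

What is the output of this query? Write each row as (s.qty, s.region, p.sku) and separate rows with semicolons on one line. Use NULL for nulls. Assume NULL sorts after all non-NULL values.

LEFT JOIN keeps every row from `products`; unmatched rows get NULL for `sales`'s columns.
Matching on p.sku = s.sku.
- p[0] sku=SG → no match; kept with NULLs on the s side.
- p[1] sku=GN → 1 match(es) in s → 1 row(s).
- p[2] sku=QE → no match; kept with NULLs on the s side.
- p[3] sku=NU → no match; kept with NULLs on the s side.
- p[4] sku=QE → no match; kept with NULLs on the s side.
After projecting and ordering:
s.qty | s.region | p.sku
1 | East | GN
NULL | NULL | NU
NULL | NULL | QE
NULL | NULL | QE
NULL | NULL | SG

(1, East, GN); (NULL, NULL, NU); (NULL, NULL, QE); (NULL, NULL, QE); (NULL, NULL, SG)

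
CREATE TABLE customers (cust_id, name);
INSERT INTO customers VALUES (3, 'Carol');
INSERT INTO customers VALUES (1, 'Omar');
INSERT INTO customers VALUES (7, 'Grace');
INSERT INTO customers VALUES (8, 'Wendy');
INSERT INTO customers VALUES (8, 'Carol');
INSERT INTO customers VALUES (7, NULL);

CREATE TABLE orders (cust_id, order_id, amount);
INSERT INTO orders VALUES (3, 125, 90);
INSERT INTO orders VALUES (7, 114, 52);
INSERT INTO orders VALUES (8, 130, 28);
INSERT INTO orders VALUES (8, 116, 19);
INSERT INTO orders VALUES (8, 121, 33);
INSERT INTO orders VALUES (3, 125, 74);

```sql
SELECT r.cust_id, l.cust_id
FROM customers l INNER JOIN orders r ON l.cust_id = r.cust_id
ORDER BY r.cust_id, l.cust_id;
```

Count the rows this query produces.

10

INNER JOIN keeps only pairs where the ON condition holds.
Matching on l.cust_id = r.cust_id.
Matched pairs: 10.
Total: 10 rows.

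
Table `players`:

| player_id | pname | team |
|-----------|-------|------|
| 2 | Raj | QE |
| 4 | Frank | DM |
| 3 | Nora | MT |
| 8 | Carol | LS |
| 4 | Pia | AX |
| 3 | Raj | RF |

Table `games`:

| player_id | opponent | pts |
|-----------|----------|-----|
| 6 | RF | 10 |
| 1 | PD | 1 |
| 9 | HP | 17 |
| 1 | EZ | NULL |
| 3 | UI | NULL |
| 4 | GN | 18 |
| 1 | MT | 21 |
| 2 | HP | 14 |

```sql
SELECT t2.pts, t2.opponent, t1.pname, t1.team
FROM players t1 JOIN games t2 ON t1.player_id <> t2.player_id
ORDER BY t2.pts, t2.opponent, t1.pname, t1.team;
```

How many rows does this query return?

INNER JOIN keeps only pairs where the ON condition holds.
Matching on t1.player_id <> t2.player_id.
- t1[0] player_id=2 → 7 match(es) in t2 → 7 row(s).
- t1[1] player_id=4 → 7 match(es) in t2 → 7 row(s).
- t1[2] player_id=3 → 7 match(es) in t2 → 7 row(s).
- t1[3] player_id=8 → 8 match(es) in t2 → 8 row(s).
- t1[4] player_id=4 → 7 match(es) in t2 → 7 row(s).
- t1[5] player_id=3 → 7 match(es) in t2 → 7 row(s).
Total: 43 rows.

43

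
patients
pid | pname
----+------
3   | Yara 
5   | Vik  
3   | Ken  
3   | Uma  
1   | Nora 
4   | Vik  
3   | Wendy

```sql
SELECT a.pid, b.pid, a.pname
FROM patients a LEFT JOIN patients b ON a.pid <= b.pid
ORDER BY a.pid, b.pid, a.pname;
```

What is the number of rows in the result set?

LEFT JOIN keeps every row from `patients a`; unmatched rows get NULL for `patients b`'s columns.
Matching on a.pid <= b.pid.
- a row (pid=3): matches 6 b row(s) → 6 output row(s).
- a row (pid=5): matches 1 b row(s) → 1 output row(s).
- a row (pid=3): matches 6 b row(s) → 6 output row(s).
- a row (pid=3): matches 6 b row(s) → 6 output row(s).
- a row (pid=1): matches 7 b row(s) → 7 output row(s).
- a row (pid=4): matches 2 b row(s) → 2 output row(s).
- a row (pid=3): matches 6 b row(s) → 6 output row(s).
Total: 34 rows.

34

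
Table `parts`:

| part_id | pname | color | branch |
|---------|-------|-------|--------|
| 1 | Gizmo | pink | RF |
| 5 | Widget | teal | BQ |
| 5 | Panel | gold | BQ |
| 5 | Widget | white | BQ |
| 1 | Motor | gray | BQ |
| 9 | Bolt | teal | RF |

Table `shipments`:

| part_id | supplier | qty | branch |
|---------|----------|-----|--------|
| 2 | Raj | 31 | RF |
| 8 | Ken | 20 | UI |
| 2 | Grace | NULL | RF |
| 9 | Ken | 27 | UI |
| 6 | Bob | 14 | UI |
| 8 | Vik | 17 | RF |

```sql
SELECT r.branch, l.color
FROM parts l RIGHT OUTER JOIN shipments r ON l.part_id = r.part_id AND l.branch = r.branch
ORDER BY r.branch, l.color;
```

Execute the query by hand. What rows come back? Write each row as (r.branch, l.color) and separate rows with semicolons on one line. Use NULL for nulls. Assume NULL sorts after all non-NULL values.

RIGHT JOIN keeps every row from `shipments`; unmatched rows get NULL for `parts`'s columns.
Matching on l.part_id = r.part_id AND l.branch = r.branch.
- l row (part_id=1, branch=RF): no match.
- l row (part_id=5, branch=BQ): no match.
- l row (part_id=5, branch=BQ): no match.
- l row (part_id=5, branch=BQ): no match.
- l row (part_id=1, branch=BQ): no match.
- l row (part_id=9, branch=RF): no match.
- 6 r row(s) had no l match → kept, l columns NULL.
After projecting and ordering:
r.branch | l.color
RF | NULL
RF | NULL
RF | NULL
UI | NULL
UI | NULL
UI | NULL

(RF, NULL); (RF, NULL); (RF, NULL); (UI, NULL); (UI, NULL); (UI, NULL)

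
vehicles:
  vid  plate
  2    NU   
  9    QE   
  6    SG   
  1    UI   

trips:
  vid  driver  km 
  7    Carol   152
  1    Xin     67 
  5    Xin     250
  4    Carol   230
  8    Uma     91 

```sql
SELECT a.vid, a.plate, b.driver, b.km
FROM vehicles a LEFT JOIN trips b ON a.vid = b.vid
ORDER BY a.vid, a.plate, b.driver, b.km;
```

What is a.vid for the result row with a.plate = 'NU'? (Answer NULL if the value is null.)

2

LEFT JOIN keeps every row from `vehicles`; unmatched rows get NULL for `trips`'s columns.
Matching on a.vid = b.vid.
- a (vid=2) has no partner → padded with NULL.
- a (vid=9) has no partner → padded with NULL.
- a (vid=6) has no partner → padded with NULL.
- a (vid=1) pairs with 1 row(s) of b.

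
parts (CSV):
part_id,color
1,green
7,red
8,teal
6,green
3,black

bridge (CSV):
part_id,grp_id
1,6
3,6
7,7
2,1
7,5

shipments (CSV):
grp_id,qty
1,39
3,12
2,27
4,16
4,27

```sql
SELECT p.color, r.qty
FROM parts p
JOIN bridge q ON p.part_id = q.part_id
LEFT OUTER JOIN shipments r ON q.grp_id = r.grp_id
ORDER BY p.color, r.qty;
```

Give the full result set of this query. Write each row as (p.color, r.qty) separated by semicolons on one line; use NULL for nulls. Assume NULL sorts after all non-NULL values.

Evaluate left to right. First `parts p INNER JOIN bridge q` on part_id: 4 row(s).
Then LEFT JOIN `shipments r` on grp_id: each of those 4 rows is kept; rows whose q.grp_id has no match in r get NULL for r's columns.

(black, NULL); (green, NULL); (red, NULL); (red, NULL)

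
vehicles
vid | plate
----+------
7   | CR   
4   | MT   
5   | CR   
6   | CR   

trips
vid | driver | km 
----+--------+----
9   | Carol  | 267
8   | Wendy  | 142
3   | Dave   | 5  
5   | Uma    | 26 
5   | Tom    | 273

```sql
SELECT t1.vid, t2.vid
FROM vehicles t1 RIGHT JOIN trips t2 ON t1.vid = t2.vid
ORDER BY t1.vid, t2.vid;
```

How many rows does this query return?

5

RIGHT JOIN keeps every row from `trips`; unmatched rows get NULL for `vehicles`'s columns.
Matching on t1.vid = t2.vid.
- vid=7: no matching t2 row.
- vid=4: no matching t2 row.
- vid=5: 2 matching t2 row(s), so 2 row(s) emitted.
- vid=6: no matching t2 row.
- 3 row(s) from t2 found no t1 partner → padded with NULL.
Total: 2 matched + 3 padded = 5 rows.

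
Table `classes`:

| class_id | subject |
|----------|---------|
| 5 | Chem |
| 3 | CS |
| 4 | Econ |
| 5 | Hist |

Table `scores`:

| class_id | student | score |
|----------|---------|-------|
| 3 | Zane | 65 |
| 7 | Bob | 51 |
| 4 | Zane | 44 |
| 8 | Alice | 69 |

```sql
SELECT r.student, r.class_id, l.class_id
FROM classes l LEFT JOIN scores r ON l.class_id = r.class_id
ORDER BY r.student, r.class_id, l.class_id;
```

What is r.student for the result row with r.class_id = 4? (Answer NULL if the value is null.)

LEFT JOIN keeps every row from `classes`; unmatched rows get NULL for `scores`'s columns.
Matching on l.class_id = r.class_id.
- l[0] class_id=5 → no match; kept with NULLs on the r side.
- l[1] class_id=3 → 1 match(es) in r → 1 row(s).
- l[2] class_id=4 → 1 match(es) in r → 1 row(s).
- l[3] class_id=5 → no match; kept with NULLs on the r side.

Zane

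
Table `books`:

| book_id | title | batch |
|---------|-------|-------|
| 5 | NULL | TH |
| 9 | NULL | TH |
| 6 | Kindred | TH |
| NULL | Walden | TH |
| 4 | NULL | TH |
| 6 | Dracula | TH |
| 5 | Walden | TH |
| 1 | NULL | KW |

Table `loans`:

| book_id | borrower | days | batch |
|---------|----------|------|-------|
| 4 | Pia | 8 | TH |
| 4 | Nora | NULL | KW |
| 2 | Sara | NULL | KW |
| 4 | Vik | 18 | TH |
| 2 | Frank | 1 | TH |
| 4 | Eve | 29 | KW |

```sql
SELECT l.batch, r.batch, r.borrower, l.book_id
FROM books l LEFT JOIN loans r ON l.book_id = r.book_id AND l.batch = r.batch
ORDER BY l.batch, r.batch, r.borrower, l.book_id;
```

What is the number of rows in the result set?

LEFT JOIN keeps every row from `books`; unmatched rows get NULL for `loans`'s columns.
Matching on l.book_id = r.book_id AND l.batch = r.batch. A NULL in a compared column never satisfies the condition.
Matched pairs: 2; unmatched l rows kept: 7.
Total: 2 matched + 7 padded = 9 rows.

9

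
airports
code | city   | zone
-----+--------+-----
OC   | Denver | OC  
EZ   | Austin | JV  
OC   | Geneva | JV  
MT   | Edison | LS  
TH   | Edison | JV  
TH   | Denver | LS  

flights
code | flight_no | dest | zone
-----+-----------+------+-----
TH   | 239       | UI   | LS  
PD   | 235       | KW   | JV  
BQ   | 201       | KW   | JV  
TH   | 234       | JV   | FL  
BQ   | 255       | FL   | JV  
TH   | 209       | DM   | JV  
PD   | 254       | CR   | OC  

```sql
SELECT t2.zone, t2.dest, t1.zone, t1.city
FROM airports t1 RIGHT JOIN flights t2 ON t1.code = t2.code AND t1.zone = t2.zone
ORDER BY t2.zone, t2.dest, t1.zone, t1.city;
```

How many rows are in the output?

7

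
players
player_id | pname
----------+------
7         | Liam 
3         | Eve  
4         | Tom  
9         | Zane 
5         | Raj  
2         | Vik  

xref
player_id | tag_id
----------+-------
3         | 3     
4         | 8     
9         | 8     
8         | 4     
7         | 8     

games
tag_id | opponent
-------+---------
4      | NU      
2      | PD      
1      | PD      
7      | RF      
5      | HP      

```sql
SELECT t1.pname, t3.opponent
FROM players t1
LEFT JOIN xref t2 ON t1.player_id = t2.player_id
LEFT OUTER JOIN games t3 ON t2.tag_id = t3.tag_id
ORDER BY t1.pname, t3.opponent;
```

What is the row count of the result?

6

Joins associate left-to-right: players LEFT JOIN xref on player_id gives 6 intermediate row(s).
Then LEFT JOIN `games t3` on tag_id: each of those 6 rows is kept; rows whose t2.tag_id has no match in t3 get NULL for t3's columns.
Result: 6 row(s).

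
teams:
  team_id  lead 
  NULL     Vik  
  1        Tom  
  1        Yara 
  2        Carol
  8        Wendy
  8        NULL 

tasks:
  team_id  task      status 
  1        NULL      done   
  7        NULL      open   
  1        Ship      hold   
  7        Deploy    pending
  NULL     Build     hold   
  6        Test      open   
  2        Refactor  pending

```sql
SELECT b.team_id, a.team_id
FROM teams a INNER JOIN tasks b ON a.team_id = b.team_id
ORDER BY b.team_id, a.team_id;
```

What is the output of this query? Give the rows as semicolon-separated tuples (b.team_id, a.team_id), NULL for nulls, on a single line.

(1, 1); (1, 1); (1, 1); (1, 1); (2, 2)

INNER JOIN keeps only pairs where the ON condition holds.
Matching on a.team_id = b.team_id. A NULL in a compared column never satisfies the condition.
- team_id=NULL: no matching b row, dropped.
- team_id=1: 2 matching b row(s), so 2 row(s) emitted.
- team_id=1: 2 matching b row(s), so 2 row(s) emitted.
- team_id=2: 1 matching b row(s), so 1 row(s) emitted.
- team_id=8: no matching b row, dropped.
- team_id=8: no matching b row, dropped.
After projecting and ordering:
b.team_id | a.team_id
1 | 1
1 | 1
1 | 1
1 | 1
2 | 2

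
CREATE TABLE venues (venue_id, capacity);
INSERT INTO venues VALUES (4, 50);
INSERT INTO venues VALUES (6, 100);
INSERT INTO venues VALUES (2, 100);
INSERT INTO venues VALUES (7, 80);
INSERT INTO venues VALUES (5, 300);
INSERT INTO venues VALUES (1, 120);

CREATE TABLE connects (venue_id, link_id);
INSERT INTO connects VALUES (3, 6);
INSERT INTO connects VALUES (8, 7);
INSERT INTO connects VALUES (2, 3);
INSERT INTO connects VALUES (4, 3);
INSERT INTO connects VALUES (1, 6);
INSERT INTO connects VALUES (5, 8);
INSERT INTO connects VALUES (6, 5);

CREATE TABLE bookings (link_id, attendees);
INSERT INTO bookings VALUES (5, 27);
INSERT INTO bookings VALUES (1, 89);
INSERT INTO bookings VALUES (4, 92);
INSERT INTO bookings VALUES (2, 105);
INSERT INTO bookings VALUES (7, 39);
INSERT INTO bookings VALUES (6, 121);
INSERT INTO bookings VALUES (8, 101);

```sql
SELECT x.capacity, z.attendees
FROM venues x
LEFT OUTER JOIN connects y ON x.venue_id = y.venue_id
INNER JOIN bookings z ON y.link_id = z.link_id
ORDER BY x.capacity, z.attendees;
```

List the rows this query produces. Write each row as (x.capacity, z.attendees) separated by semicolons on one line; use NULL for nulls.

(100, 27); (120, 121); (300, 101)

Joins associate left-to-right: venues LEFT JOIN connects on venue_id gives 6 intermediate row(s).
Then INNER JOIN `bookings z` on link_id: keep only rows whose y.link_id appears in z.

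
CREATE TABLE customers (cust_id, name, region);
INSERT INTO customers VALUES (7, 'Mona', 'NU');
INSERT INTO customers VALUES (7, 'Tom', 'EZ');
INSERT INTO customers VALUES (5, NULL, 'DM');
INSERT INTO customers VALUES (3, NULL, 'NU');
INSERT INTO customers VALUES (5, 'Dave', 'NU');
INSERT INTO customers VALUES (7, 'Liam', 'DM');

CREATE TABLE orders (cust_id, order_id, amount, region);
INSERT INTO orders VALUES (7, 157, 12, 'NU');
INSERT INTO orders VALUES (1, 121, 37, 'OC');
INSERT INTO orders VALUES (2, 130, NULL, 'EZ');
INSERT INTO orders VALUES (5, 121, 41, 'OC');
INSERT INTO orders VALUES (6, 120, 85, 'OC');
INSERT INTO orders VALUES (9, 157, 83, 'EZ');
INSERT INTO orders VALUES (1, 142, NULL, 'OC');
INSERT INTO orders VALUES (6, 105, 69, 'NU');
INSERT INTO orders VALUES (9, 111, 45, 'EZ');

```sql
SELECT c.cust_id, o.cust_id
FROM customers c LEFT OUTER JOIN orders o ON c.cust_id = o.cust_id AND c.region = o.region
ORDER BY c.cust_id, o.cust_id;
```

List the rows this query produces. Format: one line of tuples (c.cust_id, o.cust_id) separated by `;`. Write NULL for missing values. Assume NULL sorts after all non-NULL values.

(3, NULL); (5, NULL); (5, NULL); (7, 7); (7, NULL); (7, NULL)

LEFT JOIN keeps every row from `customers`; unmatched rows get NULL for `orders`'s columns.
Matching on c.cust_id = o.cust_id AND c.region = o.region.
Matched pairs: 1; unmatched c rows kept: 5.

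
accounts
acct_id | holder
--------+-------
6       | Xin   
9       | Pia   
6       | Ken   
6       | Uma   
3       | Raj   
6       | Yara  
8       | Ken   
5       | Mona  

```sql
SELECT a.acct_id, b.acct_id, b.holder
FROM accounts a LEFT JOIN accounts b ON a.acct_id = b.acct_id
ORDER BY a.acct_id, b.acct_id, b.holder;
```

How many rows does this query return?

20

LEFT JOIN keeps every row from `accounts a`; unmatched rows get NULL for `accounts b`'s columns.
Matching on a.acct_id = b.acct_id.
Matched pairs: 20; unmatched a rows kept: 0.
Total: 20 rows.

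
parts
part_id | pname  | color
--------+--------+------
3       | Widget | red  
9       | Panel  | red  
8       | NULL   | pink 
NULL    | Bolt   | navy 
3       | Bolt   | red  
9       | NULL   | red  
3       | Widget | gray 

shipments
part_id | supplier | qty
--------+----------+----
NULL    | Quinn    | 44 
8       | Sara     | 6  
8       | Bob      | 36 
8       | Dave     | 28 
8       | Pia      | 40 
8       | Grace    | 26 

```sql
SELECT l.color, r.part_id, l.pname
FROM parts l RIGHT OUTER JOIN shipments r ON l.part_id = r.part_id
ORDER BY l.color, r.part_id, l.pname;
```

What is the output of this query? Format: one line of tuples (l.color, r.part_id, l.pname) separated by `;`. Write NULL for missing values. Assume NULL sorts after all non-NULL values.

(pink, 8, NULL); (pink, 8, NULL); (pink, 8, NULL); (pink, 8, NULL); (pink, 8, NULL); (NULL, NULL, NULL)

RIGHT JOIN keeps every row from `shipments`; unmatched rows get NULL for `parts`'s columns.
Matching on l.part_id = r.part_id. A NULL in a compared column never satisfies the condition.
- part_id=3: no matching r row.
- part_id=9: no matching r row.
- part_id=8: 5 matching r row(s), so 5 row(s) emitted.
- part_id=NULL: no matching r row.
- part_id=3: no matching r row.
- part_id=9: no matching r row.
- part_id=3: no matching r row.
- 1 row(s) from r found no l partner → padded with NULL.
After projecting and ordering:
l.color | r.part_id | l.pname
pink | 8 | NULL
pink | 8 | NULL
pink | 8 | NULL
pink | 8 | NULL
pink | 8 | NULL
NULL | NULL | NULL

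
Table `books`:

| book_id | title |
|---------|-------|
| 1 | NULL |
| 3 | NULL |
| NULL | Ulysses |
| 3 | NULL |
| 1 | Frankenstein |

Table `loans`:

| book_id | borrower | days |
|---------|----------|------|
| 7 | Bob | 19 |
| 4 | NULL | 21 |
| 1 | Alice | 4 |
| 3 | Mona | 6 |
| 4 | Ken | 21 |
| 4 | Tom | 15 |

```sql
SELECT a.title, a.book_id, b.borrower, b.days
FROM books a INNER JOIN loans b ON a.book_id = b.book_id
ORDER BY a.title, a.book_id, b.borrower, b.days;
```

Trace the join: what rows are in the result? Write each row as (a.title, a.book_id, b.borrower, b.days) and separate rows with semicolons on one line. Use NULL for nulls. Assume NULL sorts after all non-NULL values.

INNER JOIN keeps only pairs where the ON condition holds.
Matching on a.book_id = b.book_id. A NULL in a compared column never satisfies the condition.
- a row (book_id=1): matches 1 b row(s) → 1 output row(s).
- a row (book_id=3): matches 1 b row(s) → 1 output row(s).
- a row (book_id=NULL): no match → dropped.
- a row (book_id=3): matches 1 b row(s) → 1 output row(s).
- a row (book_id=1): matches 1 b row(s) → 1 output row(s).
After projecting and ordering:
a.title | a.book_id | b.borrower | b.days
Frankenstein | 1 | Alice | 4
NULL | 1 | Alice | 4
NULL | 3 | Mona | 6
NULL | 3 | Mona | 6

(Frankenstein, 1, Alice, 4); (NULL, 1, Alice, 4); (NULL, 3, Mona, 6); (NULL, 3, Mona, 6)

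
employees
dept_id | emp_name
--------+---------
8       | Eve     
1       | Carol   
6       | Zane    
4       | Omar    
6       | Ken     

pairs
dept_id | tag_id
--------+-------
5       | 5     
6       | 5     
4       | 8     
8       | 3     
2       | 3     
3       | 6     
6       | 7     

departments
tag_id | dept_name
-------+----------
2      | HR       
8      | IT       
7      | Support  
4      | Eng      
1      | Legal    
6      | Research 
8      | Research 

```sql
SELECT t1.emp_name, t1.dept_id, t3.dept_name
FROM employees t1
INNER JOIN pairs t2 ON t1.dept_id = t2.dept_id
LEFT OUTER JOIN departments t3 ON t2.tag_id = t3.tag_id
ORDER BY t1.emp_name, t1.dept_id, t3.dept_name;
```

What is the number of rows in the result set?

Evaluate left to right. First `employees t1 INNER JOIN pairs t2` on dept_id: 6 row(s).
Then LEFT JOIN `departments t3` on tag_id: each of those 6 rows is kept; rows whose t2.tag_id has no match in t3 get NULL for t3's columns.
Result: 7 row(s).

7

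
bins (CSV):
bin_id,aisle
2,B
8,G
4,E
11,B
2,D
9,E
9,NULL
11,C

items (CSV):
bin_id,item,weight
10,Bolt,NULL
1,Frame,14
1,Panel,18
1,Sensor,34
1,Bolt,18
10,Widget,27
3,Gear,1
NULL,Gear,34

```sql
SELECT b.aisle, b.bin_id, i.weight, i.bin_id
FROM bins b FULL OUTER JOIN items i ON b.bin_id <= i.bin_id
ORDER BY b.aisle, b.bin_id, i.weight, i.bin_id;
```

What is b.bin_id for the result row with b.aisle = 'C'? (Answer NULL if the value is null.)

11

FULL OUTER JOIN keeps every row from both sides; unmatched rows get NULL for the other side's columns.
Matching on b.bin_id <= i.bin_id. A NULL in a compared column never satisfies the condition.
Matched pairs: 14; unmatched b rows kept: 2; unmatched i rows kept: 5.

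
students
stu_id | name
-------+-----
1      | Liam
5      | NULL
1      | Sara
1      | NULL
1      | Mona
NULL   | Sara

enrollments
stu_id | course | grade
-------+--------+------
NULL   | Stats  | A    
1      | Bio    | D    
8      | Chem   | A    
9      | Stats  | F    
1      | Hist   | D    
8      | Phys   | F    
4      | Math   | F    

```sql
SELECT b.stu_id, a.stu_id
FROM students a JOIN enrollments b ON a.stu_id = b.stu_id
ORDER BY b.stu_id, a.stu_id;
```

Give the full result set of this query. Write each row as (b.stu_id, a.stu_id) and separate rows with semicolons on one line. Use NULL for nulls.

INNER JOIN keeps only pairs where the ON condition holds.
Matching on a.stu_id = b.stu_id. A NULL in a compared column never satisfies the condition.
- a row (stu_id=1): matches 2 b row(s) → 2 output row(s).
- a row (stu_id=5): no match → dropped.
- a row (stu_id=1): matches 2 b row(s) → 2 output row(s).
- a row (stu_id=1): matches 2 b row(s) → 2 output row(s).
- a row (stu_id=1): matches 2 b row(s) → 2 output row(s).
- a row (stu_id=NULL): no match → dropped.
After projecting and ordering:
b.stu_id | a.stu_id
1 | 1
1 | 1
1 | 1
1 | 1
1 | 1
1 | 1
1 | 1
1 | 1

(1, 1); (1, 1); (1, 1); (1, 1); (1, 1); (1, 1); (1, 1); (1, 1)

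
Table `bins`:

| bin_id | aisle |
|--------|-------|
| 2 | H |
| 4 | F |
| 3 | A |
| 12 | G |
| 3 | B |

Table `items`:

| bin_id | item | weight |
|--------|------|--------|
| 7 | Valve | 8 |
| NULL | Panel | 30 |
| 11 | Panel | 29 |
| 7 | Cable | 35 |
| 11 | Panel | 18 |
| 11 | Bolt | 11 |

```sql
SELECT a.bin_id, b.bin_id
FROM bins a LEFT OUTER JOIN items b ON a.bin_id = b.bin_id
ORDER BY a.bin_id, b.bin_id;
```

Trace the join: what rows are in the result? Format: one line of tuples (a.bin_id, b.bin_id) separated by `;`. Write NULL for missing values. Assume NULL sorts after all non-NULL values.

(2, NULL); (3, NULL); (3, NULL); (4, NULL); (12, NULL)

LEFT JOIN keeps every row from `bins`; unmatched rows get NULL for `items`'s columns.
Matching on a.bin_id = b.bin_id. A NULL in a compared column never satisfies the condition.
- a (bin_id=2) has no partner → padded with NULL.
- a (bin_id=4) has no partner → padded with NULL.
- a (bin_id=3) has no partner → padded with NULL.
- a (bin_id=12) has no partner → padded with NULL.
- a (bin_id=3) has no partner → padded with NULL.
After projecting and ordering:
a.bin_id | b.bin_id
2 | NULL
3 | NULL
3 | NULL
4 | NULL
12 | NULL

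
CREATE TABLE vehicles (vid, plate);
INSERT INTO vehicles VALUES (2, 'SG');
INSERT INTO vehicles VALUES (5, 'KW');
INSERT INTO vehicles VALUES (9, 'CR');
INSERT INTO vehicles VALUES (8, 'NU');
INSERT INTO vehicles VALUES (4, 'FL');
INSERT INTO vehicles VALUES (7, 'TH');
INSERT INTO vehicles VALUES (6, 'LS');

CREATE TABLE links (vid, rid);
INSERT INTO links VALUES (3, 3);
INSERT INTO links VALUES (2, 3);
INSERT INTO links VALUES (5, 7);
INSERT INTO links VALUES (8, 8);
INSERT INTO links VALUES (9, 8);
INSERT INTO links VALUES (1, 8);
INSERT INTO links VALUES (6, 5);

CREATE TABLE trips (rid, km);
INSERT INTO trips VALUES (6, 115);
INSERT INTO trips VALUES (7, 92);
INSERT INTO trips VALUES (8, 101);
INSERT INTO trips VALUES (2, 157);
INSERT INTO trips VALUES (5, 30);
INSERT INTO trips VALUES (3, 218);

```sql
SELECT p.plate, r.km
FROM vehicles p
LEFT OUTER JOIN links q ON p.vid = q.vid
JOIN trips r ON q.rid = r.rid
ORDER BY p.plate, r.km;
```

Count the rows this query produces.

5

Joins associate left-to-right: vehicles LEFT JOIN links on vid gives 7 intermediate row(s).
Then INNER JOIN `trips r` on rid: keep only rows whose q.rid appears in r.
Result: 5 row(s).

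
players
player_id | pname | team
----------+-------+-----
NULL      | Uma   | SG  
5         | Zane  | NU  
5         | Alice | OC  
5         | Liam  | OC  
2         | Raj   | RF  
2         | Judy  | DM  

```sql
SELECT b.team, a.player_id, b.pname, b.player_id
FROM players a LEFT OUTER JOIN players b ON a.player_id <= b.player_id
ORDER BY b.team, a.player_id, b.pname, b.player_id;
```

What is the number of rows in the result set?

20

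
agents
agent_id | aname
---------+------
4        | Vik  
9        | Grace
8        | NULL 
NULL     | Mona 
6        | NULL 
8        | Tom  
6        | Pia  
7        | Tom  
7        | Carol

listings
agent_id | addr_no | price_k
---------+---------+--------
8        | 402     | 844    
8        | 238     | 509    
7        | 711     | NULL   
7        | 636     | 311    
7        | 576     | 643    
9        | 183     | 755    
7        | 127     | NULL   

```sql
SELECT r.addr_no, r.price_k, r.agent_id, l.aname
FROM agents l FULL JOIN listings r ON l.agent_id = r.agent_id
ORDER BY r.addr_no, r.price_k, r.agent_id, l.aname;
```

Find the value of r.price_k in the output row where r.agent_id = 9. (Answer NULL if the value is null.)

755

FULL OUTER JOIN keeps every row from both sides; unmatched rows get NULL for the other side's columns.
Matching on l.agent_id = r.agent_id. A NULL in a compared column never satisfies the condition.
- l row (agent_id=4): no match → kept, r columns NULL.
- l row (agent_id=9): matches 1 r row(s) → 1 output row(s).
- l row (agent_id=8): matches 2 r row(s) → 2 output row(s).
- l row (agent_id=NULL): no match → kept, r columns NULL.
- l row (agent_id=6): no match → kept, r columns NULL.
- l row (agent_id=8): matches 2 r row(s) → 2 output row(s).
- l row (agent_id=6): no match → kept, r columns NULL.
- l row (agent_id=7): matches 4 r row(s) → 4 output row(s).
- l row (agent_id=7): matches 4 r row(s) → 4 output row(s).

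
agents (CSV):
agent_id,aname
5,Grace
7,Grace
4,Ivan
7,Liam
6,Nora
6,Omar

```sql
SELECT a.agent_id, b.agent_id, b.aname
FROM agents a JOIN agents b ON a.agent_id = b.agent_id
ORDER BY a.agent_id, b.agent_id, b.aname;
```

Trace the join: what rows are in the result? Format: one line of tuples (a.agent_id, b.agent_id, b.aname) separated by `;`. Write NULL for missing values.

(4, 4, Ivan); (5, 5, Grace); (6, 6, Nora); (6, 6, Nora); (6, 6, Omar); (6, 6, Omar); (7, 7, Grace); (7, 7, Grace); (7, 7, Liam); (7, 7, Liam)

INNER JOIN keeps only pairs where the ON condition holds.
Matching on a.agent_id = b.agent_id.
Matched pairs: 10.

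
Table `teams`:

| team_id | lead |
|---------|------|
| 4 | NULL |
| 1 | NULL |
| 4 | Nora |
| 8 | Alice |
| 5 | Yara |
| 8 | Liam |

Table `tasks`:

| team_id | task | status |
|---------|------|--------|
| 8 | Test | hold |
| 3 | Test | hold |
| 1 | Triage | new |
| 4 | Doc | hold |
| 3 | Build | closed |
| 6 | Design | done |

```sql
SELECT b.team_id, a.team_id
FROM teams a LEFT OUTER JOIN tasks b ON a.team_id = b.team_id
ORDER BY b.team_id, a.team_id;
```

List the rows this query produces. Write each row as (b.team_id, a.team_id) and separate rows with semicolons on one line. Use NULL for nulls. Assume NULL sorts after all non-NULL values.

(1, 1); (4, 4); (4, 4); (8, 8); (8, 8); (NULL, 5)

LEFT JOIN keeps every row from `teams`; unmatched rows get NULL for `tasks`'s columns.
Matching on a.team_id = b.team_id.
Matched pairs: 5; unmatched a rows kept: 1.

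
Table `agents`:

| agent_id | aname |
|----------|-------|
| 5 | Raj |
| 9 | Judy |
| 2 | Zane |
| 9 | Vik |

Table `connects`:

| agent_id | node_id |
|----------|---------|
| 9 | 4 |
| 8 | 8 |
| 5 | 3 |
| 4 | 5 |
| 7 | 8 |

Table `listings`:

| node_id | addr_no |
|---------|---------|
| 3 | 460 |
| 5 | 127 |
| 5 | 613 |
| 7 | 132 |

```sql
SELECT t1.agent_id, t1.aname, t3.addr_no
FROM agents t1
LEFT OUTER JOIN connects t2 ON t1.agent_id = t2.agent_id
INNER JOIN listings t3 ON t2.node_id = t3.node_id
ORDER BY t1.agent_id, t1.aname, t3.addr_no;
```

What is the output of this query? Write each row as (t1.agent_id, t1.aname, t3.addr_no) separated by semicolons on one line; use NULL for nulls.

(5, Raj, 460)

Joins associate left-to-right: agents LEFT JOIN connects on agent_id gives 4 intermediate row(s).
Then INNER JOIN `listings t3` on node_id: keep only rows whose t2.node_id appears in t3.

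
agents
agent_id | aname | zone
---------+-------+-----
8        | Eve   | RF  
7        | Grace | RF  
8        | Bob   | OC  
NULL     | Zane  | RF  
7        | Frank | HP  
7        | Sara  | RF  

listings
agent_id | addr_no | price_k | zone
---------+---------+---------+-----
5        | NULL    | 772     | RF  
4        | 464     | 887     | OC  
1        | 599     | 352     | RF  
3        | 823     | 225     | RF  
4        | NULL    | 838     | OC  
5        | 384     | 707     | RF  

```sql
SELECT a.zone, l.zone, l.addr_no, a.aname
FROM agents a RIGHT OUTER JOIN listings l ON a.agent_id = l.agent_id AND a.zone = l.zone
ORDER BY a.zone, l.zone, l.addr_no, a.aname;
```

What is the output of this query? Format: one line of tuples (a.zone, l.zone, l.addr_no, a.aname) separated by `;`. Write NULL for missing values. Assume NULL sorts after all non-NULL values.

(NULL, OC, 464, NULL); (NULL, OC, NULL, NULL); (NULL, RF, 384, NULL); (NULL, RF, 599, NULL); (NULL, RF, 823, NULL); (NULL, RF, NULL, NULL)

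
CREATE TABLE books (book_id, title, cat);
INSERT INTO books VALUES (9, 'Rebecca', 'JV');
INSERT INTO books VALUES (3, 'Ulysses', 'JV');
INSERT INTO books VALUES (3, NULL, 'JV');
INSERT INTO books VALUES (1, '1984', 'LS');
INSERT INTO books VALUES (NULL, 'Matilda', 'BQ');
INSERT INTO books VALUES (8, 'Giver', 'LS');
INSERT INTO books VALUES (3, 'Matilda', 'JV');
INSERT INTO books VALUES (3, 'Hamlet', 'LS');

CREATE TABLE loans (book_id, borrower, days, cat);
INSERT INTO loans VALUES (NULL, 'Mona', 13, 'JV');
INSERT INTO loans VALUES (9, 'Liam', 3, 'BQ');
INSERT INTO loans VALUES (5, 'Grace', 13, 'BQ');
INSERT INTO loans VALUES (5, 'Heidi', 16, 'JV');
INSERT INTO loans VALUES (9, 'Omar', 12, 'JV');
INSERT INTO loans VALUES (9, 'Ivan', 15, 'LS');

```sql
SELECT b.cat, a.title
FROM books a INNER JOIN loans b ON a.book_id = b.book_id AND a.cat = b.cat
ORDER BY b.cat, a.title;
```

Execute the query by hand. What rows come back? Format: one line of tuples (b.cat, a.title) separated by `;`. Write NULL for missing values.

INNER JOIN keeps only pairs where the ON condition holds.
Matching on a.book_id = b.book_id AND a.cat = b.cat. A NULL in a compared column never satisfies the condition.
- book_id=9, cat=JV: 1 matching b row(s), so 1 row(s) emitted.
- book_id=3, cat=JV: no matching b row, dropped.
- book_id=3, cat=JV: no matching b row, dropped.
- book_id=1, cat=LS: no matching b row, dropped.
- book_id=NULL, cat=BQ: no matching b row, dropped.
- book_id=8, cat=LS: no matching b row, dropped.
- book_id=3, cat=JV: no matching b row, dropped.
- book_id=3, cat=LS: no matching b row, dropped.
After projecting and ordering:
b.cat | a.title
JV | Rebecca

(JV, Rebecca)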